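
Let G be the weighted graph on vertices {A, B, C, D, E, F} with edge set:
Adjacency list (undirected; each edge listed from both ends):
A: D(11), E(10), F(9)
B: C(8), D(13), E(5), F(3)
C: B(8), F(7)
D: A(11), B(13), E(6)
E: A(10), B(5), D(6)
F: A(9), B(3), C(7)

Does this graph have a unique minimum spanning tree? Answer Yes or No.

Yes

Kruskal's algorithm — process edges by increasing weight (ties by edge label):
B–F (3): add — endpoints in different components.
B–E (5): add — endpoints in different components.
D–E (6): add — endpoints in different components.
C–F (7): add — endpoints in different components.
B–C (8): skip — B and C already connected.
A–F (9): add — endpoints in different components.
Every non-tree edge has weight strictly greater than the heaviest edge on the tree path between its endpoints, so the MST is unique.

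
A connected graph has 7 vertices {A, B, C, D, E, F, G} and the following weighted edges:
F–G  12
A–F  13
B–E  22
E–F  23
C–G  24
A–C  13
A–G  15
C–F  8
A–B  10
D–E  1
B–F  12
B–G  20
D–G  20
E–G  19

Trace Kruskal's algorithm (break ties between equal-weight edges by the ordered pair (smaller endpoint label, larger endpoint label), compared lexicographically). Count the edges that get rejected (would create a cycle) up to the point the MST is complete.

Kruskal: consider edges lightest-first.
D–E (1): add — endpoints in different components.
C–F (8): add — endpoints in different components.
A–B (10): add — endpoints in different components.
B–F (12): add — endpoints in different components.
F–G (12): add — endpoints in different components.
A–C (13): skip — A and C already connected.
A–F (13): skip — A and F already connected.
A–G (15): skip — A and G already connected.
E–G (19): add — endpoints in different components.
Edges rejected before the tree was complete: 3.

3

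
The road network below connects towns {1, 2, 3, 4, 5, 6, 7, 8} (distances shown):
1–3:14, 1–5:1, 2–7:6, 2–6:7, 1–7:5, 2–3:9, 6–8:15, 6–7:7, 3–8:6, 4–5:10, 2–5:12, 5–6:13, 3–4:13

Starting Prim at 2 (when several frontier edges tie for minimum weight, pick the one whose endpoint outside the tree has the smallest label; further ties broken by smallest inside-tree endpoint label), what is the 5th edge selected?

Prim's algorithm from 2:
Step 1: cheapest edge leaving the tree is 2–7 (6); add 7.
Step 2: cheapest edge leaving the tree is 1–7 (5); add 1.
Step 3: cheapest edge leaving the tree is 1–5 (1); add 5.
Step 4: cheapest edge leaving the tree is 2–6 (7); add 6.
Step 5: cheapest edge leaving the tree is 2–3 (9); add 3.
Step 6: cheapest edge leaving the tree is 3–8 (6); add 8.
Step 7: cheapest edge leaving the tree is 4–5 (10); add 4.
The 5th edge added is 2–3.

2-3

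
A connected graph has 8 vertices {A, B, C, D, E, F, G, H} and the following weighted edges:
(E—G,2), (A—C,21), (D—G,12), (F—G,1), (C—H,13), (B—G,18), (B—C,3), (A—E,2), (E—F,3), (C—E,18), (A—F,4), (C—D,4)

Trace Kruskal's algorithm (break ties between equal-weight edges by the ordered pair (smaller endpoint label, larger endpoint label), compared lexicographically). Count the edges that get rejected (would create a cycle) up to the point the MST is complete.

Sort edges by weight, then run Kruskal:
F—G (1): add — endpoints in different components.
A—E (2): add — endpoints in different components.
E—G (2): add — endpoints in different components.
B—C (3): add — endpoints in different components.
E—F (3): skip — E and F already connected.
A—F (4): skip — A and F already connected.
C—D (4): add — endpoints in different components.
D—G (12): add — endpoints in different components.
C—H (13): add — endpoints in different components.
Edges rejected before the tree was complete: 2.

2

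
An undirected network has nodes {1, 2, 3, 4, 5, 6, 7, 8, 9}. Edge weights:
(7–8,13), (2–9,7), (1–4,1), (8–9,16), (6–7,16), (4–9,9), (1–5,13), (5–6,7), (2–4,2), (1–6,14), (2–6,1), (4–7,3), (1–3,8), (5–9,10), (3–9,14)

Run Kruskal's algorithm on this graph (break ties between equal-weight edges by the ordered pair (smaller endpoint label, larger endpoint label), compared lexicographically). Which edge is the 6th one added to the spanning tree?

Kruskal's algorithm — process edges by increasing weight (ties by edge label):
1–4 (1): add — endpoints in different components.
2–6 (1): add — endpoints in different components.
2–4 (2): add — endpoints in different components.
4–7 (3): add — endpoints in different components.
2–9 (7): add — endpoints in different components.
5–6 (7): add — endpoints in different components.
1–3 (8): add — endpoints in different components.
4–9 (9): skip — 4 and 9 already connected.
5–9 (10): skip — 5 and 9 already connected.
1–5 (13): skip — 1 and 5 already connected.
7–8 (13): add — endpoints in different components.
The 6th edge added is 5–6.

5-6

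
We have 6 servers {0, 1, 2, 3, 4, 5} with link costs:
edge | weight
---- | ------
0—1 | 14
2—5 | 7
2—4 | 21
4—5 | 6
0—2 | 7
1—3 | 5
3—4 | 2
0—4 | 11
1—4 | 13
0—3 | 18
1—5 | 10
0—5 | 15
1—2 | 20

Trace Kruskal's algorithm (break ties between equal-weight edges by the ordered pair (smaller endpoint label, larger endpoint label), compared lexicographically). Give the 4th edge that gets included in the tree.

Kruskal's algorithm — process edges by increasing weight (ties by edge label):
3—4 (2): add. Components now {0} {1} {2} {3,4} {5}
1—3 (5): add. Components now {0} {1,3,4} {2} {5}
4—5 (6): add. Components now {0} {1,3,4,5} {2}
0—2 (7): add. Components now {0,2} {1,3,4,5}
2—5 (7): add. Components now {0,1,2,3,4,5}
The 4th edge added is 0—2.

0-2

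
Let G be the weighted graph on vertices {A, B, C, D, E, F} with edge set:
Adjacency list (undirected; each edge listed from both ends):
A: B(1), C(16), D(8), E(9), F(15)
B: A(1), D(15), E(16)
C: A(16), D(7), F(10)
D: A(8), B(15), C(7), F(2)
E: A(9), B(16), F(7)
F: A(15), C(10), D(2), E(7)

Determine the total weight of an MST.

Kruskal's algorithm — process edges by increasing weight (ties by edge label):
A-B (1): add — endpoints in different components.
D-F (2): add — endpoints in different components.
C-D (7): add — endpoints in different components.
E-F (7): add — endpoints in different components.
A-D (8): add — endpoints in different components.
MST edges: A-B, D-F, C-D, E-F, A-D; total weight 1+2+7+7+8 = 25.

25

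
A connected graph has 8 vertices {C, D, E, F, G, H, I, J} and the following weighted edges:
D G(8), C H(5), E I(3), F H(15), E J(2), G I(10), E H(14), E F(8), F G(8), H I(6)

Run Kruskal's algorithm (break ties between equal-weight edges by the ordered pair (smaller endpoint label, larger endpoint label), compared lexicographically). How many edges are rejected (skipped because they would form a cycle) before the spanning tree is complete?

0

Kruskal: consider edges lightest-first.
E J (2): add — endpoints in different components.
E I (3): add — endpoints in different components.
C H (5): add — endpoints in different components.
H I (6): add — endpoints in different components.
D G (8): add — endpoints in different components.
E F (8): add — endpoints in different components.
F G (8): add — endpoints in different components.
Edges rejected before the tree was complete: 0.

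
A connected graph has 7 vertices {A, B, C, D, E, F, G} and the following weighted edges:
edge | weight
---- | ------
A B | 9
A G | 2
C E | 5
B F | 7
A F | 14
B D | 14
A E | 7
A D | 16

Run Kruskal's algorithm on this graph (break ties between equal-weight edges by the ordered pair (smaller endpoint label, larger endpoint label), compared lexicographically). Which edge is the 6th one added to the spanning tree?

B-D

Kruskal: consider edges lightest-first.
A G (2): add — endpoints in different components.
C E (5): add — endpoints in different components.
A E (7): add — endpoints in different components.
B F (7): add — endpoints in different components.
A B (9): add — endpoints in different components.
A F (14): skip — A and F already connected.
B D (14): add — endpoints in different components.
The 6th edge added is B D.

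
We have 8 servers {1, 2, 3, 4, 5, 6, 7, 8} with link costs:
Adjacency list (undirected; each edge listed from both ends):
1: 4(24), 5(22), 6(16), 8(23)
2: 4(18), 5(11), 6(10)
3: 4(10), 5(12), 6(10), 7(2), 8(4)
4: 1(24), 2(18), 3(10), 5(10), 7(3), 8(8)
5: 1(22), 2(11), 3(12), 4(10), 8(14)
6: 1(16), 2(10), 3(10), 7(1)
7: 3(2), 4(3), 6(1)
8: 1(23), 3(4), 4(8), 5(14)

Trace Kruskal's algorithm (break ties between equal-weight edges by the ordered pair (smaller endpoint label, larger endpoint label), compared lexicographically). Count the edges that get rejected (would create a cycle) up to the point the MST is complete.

6

Kruskal's algorithm — process edges by increasing weight (ties by edge label):
6—7 (1): add — endpoints in different components.
3—7 (2): add — endpoints in different components.
4—7 (3): add — endpoints in different components.
3—8 (4): add — endpoints in different components.
4—8 (8): skip — 4 and 8 already connected.
2—6 (10): add — endpoints in different components.
3—4 (10): skip — 3 and 4 already connected.
3—6 (10): skip — 3 and 6 already connected.
4—5 (10): add — endpoints in different components.
2—5 (11): skip — 2 and 5 already connected.
3—5 (12): skip — 3 and 5 already connected.
5—8 (14): skip — 5 and 8 already connected.
1—6 (16): add — endpoints in different components.
Edges rejected before the tree was complete: 6.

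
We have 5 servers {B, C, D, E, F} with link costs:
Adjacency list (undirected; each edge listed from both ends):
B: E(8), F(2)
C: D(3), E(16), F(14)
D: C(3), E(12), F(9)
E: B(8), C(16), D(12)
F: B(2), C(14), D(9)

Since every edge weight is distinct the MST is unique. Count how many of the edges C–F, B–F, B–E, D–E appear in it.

2

Kruskal: consider edges lightest-first.
B–F (2): add — endpoints in different components.
C–D (3): add — endpoints in different components.
B–E (8): add — endpoints in different components.
D–F (9): add — endpoints in different components.
MST edge set: {B–F, C–D, B–E, D–F}.
Of the listed edges, {B–F, B–E} are in the MST → 2.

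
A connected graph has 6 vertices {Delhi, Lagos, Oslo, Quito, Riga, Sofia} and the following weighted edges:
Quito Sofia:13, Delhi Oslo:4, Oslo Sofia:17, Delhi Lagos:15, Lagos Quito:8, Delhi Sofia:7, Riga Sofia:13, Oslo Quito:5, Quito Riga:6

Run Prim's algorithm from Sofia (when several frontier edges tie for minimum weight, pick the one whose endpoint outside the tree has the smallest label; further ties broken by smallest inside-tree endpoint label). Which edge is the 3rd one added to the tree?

Prim's algorithm from Sofia:
Step 1: frontier [Delhi Sofia 7, Quito Sofia 13, Riga Sofia 13, Oslo Sofia 17] → take Delhi Sofia (7); add Delhi.
Step 2: frontier [Delhi Oslo 4, Delhi Lagos 15, Quito Sofia 13, Riga Sofia 13, Oslo Sofia 17] → take Delhi Oslo (4); add Oslo.
Step 3: frontier [Delhi Lagos 15, Oslo Quito 5, Quito Sofia 13, Riga Sofia 13] → take Oslo Quito (5); add Quito.
Step 4: frontier [Delhi Lagos 15, Quito Riga 6, Lagos Quito 8, Riga Sofia 13] → take Quito Riga (6); add Riga.
Step 5: frontier [Delhi Lagos 15, Lagos Quito 8] → take Lagos Quito (8); add Lagos.
The 3rd edge added is Oslo Quito.

Oslo-Quito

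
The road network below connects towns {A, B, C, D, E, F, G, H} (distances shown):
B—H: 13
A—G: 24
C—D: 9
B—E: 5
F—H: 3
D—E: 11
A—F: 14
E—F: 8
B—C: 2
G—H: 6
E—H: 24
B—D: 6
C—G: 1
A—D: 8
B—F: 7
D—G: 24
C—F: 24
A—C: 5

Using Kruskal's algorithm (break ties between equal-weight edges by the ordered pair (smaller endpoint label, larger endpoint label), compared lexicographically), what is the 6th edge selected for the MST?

Kruskal's algorithm — process edges by increasing weight (ties by edge label):
C—G (1): add — endpoints in different components.
B—C (2): add — endpoints in different components.
F—H (3): add — endpoints in different components.
A—C (5): add — endpoints in different components.
B—E (5): add — endpoints in different components.
B—D (6): add — endpoints in different components.
G—H (6): add — endpoints in different components.
The 6th edge added is B—D.

B-D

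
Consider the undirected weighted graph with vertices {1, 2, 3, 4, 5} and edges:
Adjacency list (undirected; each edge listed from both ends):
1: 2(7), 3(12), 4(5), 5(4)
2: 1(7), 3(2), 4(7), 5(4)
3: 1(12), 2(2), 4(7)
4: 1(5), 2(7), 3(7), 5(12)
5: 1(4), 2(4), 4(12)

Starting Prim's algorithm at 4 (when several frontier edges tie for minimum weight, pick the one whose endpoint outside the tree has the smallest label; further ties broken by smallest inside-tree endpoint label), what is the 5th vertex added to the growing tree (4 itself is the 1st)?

Grow the tree from 4 using Prim:
Step 1: cheapest edge leaving the tree is 1–4 (5); add 1.
Step 2: cheapest edge leaving the tree is 1–5 (4); add 5.
Step 3: cheapest edge leaving the tree is 2–5 (4); add 2.
Step 4: cheapest edge leaving the tree is 2–3 (2); add 3.
Vertex order: 4, 1, 5, 2, 3. The 5th vertex is 3.

3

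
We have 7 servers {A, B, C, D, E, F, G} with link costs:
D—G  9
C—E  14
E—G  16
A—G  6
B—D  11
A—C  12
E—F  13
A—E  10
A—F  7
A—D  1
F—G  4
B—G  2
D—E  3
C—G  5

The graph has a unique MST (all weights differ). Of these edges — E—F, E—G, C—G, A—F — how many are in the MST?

1

Kruskal: consider edges lightest-first.
A—D (1): add — endpoints in different components.
B—G (2): add — endpoints in different components.
D—E (3): add — endpoints in different components.
F—G (4): add — endpoints in different components.
C—G (5): add — endpoints in different components.
A—G (6): add — endpoints in different components.
MST edge set: {A—D, B—G, D—E, F—G, C—G, A—G}.
Of the listed edges, {C—G} are in the MST → 1.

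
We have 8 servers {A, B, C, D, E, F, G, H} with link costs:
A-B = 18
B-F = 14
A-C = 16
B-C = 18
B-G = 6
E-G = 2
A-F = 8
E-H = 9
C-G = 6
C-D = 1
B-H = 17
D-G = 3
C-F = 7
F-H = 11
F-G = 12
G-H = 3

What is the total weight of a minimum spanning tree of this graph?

Prim, starting at C.
Step 1: cheapest edge leaving the tree is C-D (1); add D.
Step 2: cheapest edge leaving the tree is D-G (3); add G.
Step 3: cheapest edge leaving the tree is E-G (2); add E.
Step 4: cheapest edge leaving the tree is G-H (3); add H.
Step 5: cheapest edge leaving the tree is B-G (6); add B.
Step 6: cheapest edge leaving the tree is C-F (7); add F.
Step 7: cheapest edge leaving the tree is A-F (8); add A.
MST edges: C-D, D-G, E-G, G-H, B-G, C-F, A-F; total weight 1+3+2+3+6+7+8 = 30.

30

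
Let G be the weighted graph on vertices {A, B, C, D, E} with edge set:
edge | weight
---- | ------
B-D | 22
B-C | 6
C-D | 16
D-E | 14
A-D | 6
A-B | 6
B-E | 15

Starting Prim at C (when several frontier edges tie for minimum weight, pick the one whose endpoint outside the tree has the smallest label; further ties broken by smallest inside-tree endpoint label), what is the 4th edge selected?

Prim, starting at C.
Step 1: frontier [B-C 6, C-D 16] → take B-C (6); add B.
Step 2: frontier [A-B 6, B-E 15, B-D 22, C-D 16] → take A-B (6); add A.
Step 3: frontier [A-D 6, B-E 15, B-D 22, C-D 16] → take A-D (6); add D.
Step 4: frontier [B-E 15, D-E 14] → take D-E (14); add E.
The 4th edge added is D-E.

D-E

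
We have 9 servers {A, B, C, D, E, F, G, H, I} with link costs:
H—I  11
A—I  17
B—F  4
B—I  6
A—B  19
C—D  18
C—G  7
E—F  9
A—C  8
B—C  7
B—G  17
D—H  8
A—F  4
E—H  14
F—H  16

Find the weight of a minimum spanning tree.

Prim, starting at H.
Step 1: cheapest edge leaving the tree is D—H (8); add D.
Step 2: cheapest edge leaving the tree is H—I (11); add I.
Step 3: cheapest edge leaving the tree is B—I (6); add B.
Step 4: cheapest edge leaving the tree is B—F (4); add F.
Step 5: cheapest edge leaving the tree is A—F (4); add A.
Step 6: cheapest edge leaving the tree is B—C (7); add C.
Step 7: cheapest edge leaving the tree is C—G (7); add G.
Step 8: cheapest edge leaving the tree is E—F (9); add E.
MST edges: D—H, H—I, B—I, B—F, A—F, B—C, C—G, E—F; total weight 8+11+6+4+4+7+7+9 = 56.

56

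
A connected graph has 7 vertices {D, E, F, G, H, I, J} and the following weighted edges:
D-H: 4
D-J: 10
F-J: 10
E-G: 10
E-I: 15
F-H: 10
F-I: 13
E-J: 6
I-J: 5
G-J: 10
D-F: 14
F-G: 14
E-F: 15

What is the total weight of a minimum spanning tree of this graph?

Sort edges by weight, then run Kruskal:
D-H (4): add — endpoints in different components.
I-J (5): add — endpoints in different components.
E-J (6): add — endpoints in different components.
D-J (10): add — endpoints in different components.
E-G (10): add — endpoints in different components.
F-H (10): add — endpoints in different components.
MST edges: D-H, I-J, E-J, D-J, E-G, F-H; total weight 4+5+6+10+10+10 = 45.

45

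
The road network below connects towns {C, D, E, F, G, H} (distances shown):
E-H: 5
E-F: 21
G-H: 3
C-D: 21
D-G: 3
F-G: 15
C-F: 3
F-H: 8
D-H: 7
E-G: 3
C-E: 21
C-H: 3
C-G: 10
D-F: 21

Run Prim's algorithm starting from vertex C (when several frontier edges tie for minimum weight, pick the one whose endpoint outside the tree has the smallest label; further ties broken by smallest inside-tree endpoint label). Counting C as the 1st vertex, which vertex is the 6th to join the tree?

Grow the tree from C using Prim:
Step 1: frontier [C-F 3, C-H 3, C-G 10, C-D 21, C-E 21] → take C-F (3); add F.
Step 2: frontier [C-H 3, C-G 10, C-D 21, C-E 21, F-H 8, F-G 15, D-F 21, E-F 21] → take C-H (3); add H.
Step 3: frontier [C-G 10, C-D 21, C-E 21, F-G 15, D-F 21, E-F 21, G-H 3, E-H 5, D-H 7] → take G-H (3); add G.
Step 4: frontier [C-D 21, C-E 21, D-F 21, E-F 21, D-G 3, E-G 3, E-H 5, D-H 7] → take D-G (3); add D.
Step 5: frontier [C-E 21, E-F 21, E-G 3, E-H 5] → take E-G (3); add E.
Vertex order: C, F, H, G, D, E. The 6th vertex is E.

E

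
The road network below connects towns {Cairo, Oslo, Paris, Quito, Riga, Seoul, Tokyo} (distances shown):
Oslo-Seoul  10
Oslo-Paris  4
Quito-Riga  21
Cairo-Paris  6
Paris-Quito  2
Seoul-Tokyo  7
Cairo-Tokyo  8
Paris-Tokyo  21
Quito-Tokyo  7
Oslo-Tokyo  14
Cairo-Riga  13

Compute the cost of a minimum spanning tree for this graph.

Kruskal's algorithm — process edges by increasing weight (ties by edge label):
Paris-Quito (2): add — endpoints in different components.
Oslo-Paris (4): add — endpoints in different components.
Cairo-Paris (6): add — endpoints in different components.
Quito-Tokyo (7): add — endpoints in different components.
Seoul-Tokyo (7): add — endpoints in different components.
Cairo-Tokyo (8): skip — Cairo and Tokyo already connected.
Oslo-Seoul (10): skip — Oslo and Seoul already connected.
Cairo-Riga (13): add — endpoints in different components.
MST edges: Paris-Quito, Oslo-Paris, Cairo-Paris, Quito-Tokyo, Seoul-Tokyo, Cairo-Riga; total weight 2+4+6+7+7+13 = 39.

39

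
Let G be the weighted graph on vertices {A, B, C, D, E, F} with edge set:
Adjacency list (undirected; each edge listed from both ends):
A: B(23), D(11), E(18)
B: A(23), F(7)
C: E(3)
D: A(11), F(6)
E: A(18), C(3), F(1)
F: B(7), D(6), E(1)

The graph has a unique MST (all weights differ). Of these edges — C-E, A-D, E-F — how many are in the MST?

Sort edges by weight, then run Kruskal:
E-F (1): add. Components now {A} {B} {C} {D} {E,F}
C-E (3): add. Components now {A} {B} {C,E,F} {D}
D-F (6): add. Components now {A} {B} {C,D,E,F}
B-F (7): add. Components now {A} {B,C,D,E,F}
A-D (11): add. Components now {A,B,C,D,E,F}
MST edge set: {E-F, C-E, D-F, B-F, A-D}.
Of the listed edges, {C-E, A-D, E-F} are in the MST → 3.

3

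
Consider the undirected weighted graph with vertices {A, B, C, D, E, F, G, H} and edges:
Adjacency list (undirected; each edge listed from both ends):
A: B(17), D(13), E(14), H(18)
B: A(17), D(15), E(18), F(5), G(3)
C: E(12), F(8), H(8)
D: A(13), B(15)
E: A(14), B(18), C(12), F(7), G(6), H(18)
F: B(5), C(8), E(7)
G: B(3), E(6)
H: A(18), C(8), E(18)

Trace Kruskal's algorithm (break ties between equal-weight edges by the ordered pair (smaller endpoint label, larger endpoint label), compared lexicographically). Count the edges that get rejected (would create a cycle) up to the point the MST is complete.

2

Kruskal: consider edges lightest-first.
B-G (3): add — endpoints in different components.
B-F (5): add — endpoints in different components.
E-G (6): add — endpoints in different components.
E-F (7): skip — E and F already connected.
C-F (8): add — endpoints in different components.
C-H (8): add — endpoints in different components.
C-E (12): skip — C and E already connected.
A-D (13): add — endpoints in different components.
A-E (14): add — endpoints in different components.
Edges rejected before the tree was complete: 2.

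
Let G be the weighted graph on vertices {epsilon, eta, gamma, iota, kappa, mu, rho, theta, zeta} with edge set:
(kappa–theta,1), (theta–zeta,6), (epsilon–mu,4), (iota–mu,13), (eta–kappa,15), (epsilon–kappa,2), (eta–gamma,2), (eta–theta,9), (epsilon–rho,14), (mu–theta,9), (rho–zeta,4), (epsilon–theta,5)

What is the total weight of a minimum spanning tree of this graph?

Prim's algorithm from zeta:
Step 1: frontier [rho–zeta 4, theta–zeta 6] → take rho–zeta (4); add rho.
Step 2: frontier [epsilon–rho 14, theta–zeta 6] → take theta–zeta (6); add theta.
Step 3: frontier [epsilon–rho 14, kappa–theta 1, epsilon–theta 5, eta–theta 9, mu–theta 9] → take kappa–theta (1); add kappa.
Step 4: frontier [epsilon–kappa 2, eta–kappa 15, epsilon–rho 14, epsilon–theta 5, eta–theta 9, mu–theta 9] → take epsilon–kappa (2); add epsilon.
Step 5: frontier [epsilon–mu 4, eta–kappa 15, eta–theta 9, mu–theta 9] → take epsilon–mu (4); add mu.
Step 6: frontier [eta–kappa 15, iota–mu 13, eta–theta 9] → take eta–theta (9); add eta.
Step 7: frontier [eta–gamma 2, iota–mu 13] → take eta–gamma (2); add gamma.
Step 8: frontier [iota–mu 13] → take iota–mu (13); add iota.
MST edges: rho–zeta, theta–zeta, kappa–theta, epsilon–kappa, epsilon–mu, eta–theta, eta–gamma, iota–mu; total weight 4+6+1+2+4+9+2+13 = 41.

41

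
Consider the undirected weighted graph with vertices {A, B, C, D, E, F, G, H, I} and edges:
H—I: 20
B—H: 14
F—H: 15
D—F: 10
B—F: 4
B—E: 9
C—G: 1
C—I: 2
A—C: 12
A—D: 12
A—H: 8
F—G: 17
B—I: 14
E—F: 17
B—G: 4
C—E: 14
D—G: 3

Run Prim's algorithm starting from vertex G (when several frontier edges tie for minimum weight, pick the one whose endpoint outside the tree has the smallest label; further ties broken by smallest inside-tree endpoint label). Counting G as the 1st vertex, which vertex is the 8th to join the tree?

Grow the tree from G using Prim:
Step 1: cheapest edge leaving the tree is C—G (1); add C.
Step 2: cheapest edge leaving the tree is C—I (2); add I.
Step 3: cheapest edge leaving the tree is D—G (3); add D.
Step 4: cheapest edge leaving the tree is B—G (4); add B.
Step 5: cheapest edge leaving the tree is B—F (4); add F.
Step 6: cheapest edge leaving the tree is B—E (9); add E.
Step 7: cheapest edge leaving the tree is A—C (12); add A.
Step 8: cheapest edge leaving the tree is A—H (8); add H.
Vertex order: G, C, I, D, B, F, E, A, H. The 8th vertex is A.

A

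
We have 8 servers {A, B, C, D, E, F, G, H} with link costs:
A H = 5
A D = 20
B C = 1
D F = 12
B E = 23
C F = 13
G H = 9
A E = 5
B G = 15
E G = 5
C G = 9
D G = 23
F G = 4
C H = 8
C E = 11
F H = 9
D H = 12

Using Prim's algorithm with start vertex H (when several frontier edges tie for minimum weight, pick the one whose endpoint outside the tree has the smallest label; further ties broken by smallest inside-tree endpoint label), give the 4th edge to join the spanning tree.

F-G

Prim, starting at H.
Step 1: cheapest edge leaving the tree is A H (5); add A.
Step 2: cheapest edge leaving the tree is A E (5); add E.
Step 3: cheapest edge leaving the tree is E G (5); add G.
Step 4: cheapest edge leaving the tree is F G (4); add F.
Step 5: cheapest edge leaving the tree is C H (8); add C.
Step 6: cheapest edge leaving the tree is B C (1); add B.
Step 7: cheapest edge leaving the tree is D F (12); add D.
The 4th edge added is F G.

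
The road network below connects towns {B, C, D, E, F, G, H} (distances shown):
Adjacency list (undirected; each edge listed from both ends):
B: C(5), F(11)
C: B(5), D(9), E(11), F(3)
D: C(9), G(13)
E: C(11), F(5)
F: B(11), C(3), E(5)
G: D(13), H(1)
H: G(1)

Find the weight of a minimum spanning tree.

36

Kruskal's algorithm — process edges by increasing weight (ties by edge label):
G-H (1): add — endpoints in different components.
C-F (3): add — endpoints in different components.
B-C (5): add — endpoints in different components.
E-F (5): add — endpoints in different components.
C-D (9): add — endpoints in different components.
B-F (11): skip — B and F already connected.
C-E (11): skip — C and E already connected.
D-G (13): add — endpoints in different components.
MST edges: G-H, C-F, B-C, E-F, C-D, D-G; total weight 1+3+5+5+9+13 = 36.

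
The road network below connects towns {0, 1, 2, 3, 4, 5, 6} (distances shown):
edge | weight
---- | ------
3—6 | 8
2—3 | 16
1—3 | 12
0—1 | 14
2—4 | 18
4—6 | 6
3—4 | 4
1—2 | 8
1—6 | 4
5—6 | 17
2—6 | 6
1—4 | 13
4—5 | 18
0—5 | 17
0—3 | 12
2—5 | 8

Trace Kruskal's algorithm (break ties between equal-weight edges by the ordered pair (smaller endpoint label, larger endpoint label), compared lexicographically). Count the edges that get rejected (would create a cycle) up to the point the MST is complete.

2

Kruskal's algorithm — process edges by increasing weight (ties by edge label):
1—6 (4): add. Components now {0} {1,6} {2} {3} {4} {5}
3—4 (4): add. Components now {0} {1,6} {2} {3,4} {5}
2—6 (6): add. Components now {0} {1,2,6} {3,4} {5}
4—6 (6): add. Components now {0} {1,2,3,4,6} {5}
1—2 (8): skip — 1 and 2 already connected.
2—5 (8): add. Components now {0} {1,2,3,4,5,6}
3—6 (8): skip — 3 and 6 already connected.
0—3 (12): add. Components now {0,1,2,3,4,5,6}
Edges rejected before the tree was complete: 2.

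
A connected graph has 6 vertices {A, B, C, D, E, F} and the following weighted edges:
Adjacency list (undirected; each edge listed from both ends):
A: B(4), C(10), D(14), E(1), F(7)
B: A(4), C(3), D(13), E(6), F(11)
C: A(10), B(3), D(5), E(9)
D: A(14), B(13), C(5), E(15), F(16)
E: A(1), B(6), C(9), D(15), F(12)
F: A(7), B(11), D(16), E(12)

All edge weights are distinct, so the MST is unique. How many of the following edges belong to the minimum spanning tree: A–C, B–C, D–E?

1

Kruskal's algorithm — process edges by increasing weight (ties by edge label):
A–E (1): add — endpoints in different components.
B–C (3): add — endpoints in different components.
A–B (4): add — endpoints in different components.
C–D (5): add — endpoints in different components.
B–E (6): skip — B and E already connected.
A–F (7): add — endpoints in different components.
MST edge set: {A–E, B–C, A–B, C–D, A–F}.
Of the listed edges, {B–C} are in the MST → 1.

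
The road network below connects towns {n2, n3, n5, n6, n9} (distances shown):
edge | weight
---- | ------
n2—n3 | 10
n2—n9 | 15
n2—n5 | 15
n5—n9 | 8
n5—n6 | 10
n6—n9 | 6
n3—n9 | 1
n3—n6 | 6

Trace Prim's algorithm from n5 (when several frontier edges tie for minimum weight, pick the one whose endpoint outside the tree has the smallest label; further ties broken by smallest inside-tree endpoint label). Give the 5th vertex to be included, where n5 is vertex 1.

n2

Prim, starting at n5.
Step 1: cheapest edge leaving the tree is n5—n9 (8); add n9.
Step 2: cheapest edge leaving the tree is n3—n9 (1); add n3.
Step 3: cheapest edge leaving the tree is n3—n6 (6); add n6.
Step 4: cheapest edge leaving the tree is n2—n3 (10); add n2.
Vertex order: n5, n9, n3, n6, n2. The 5th vertex is n2.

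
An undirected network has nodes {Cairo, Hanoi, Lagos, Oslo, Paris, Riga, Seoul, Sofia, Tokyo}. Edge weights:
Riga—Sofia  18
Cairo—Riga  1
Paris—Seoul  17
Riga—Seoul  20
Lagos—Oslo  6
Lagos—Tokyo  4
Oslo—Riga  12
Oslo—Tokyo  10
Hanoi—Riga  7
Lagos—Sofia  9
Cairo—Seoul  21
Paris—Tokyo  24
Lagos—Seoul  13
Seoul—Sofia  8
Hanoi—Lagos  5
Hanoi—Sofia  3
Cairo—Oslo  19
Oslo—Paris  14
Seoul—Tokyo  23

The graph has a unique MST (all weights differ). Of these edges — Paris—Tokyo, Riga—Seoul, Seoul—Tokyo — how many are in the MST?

Kruskal's algorithm — process edges by increasing weight (ties by edge label):
Cairo—Riga (1): add — endpoints in different components.
Hanoi—Sofia (3): add — endpoints in different components.
Lagos—Tokyo (4): add — endpoints in different components.
Hanoi—Lagos (5): add — endpoints in different components.
Lagos—Oslo (6): add — endpoints in different components.
Hanoi—Riga (7): add — endpoints in different components.
Seoul—Sofia (8): add — endpoints in different components.
Lagos—Sofia (9): skip — Lagos and Sofia already connected.
Oslo—Tokyo (10): skip — Tokyo and Oslo already connected.
Oslo—Riga (12): skip — Riga and Oslo already connected.
Lagos—Seoul (13): skip — Lagos and Seoul already connected.
Oslo—Paris (14): add — endpoints in different components.
MST edge set: {Cairo—Riga, Hanoi—Sofia, Lagos—Tokyo, Hanoi—Lagos, Lagos—Oslo, Hanoi—Riga, Seoul—Sofia, Oslo—Paris}.
Of the listed edges, {} are in the MST → 0.

0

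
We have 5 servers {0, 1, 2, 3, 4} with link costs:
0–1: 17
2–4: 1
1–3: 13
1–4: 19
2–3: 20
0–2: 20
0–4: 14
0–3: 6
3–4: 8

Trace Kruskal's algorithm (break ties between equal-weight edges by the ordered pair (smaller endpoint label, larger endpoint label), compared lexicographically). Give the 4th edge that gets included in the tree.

1-3

Kruskal: consider edges lightest-first.
2–4 (1): add — endpoints in different components.
0–3 (6): add — endpoints in different components.
3–4 (8): add — endpoints in different components.
1–3 (13): add — endpoints in different components.
The 4th edge added is 1–3.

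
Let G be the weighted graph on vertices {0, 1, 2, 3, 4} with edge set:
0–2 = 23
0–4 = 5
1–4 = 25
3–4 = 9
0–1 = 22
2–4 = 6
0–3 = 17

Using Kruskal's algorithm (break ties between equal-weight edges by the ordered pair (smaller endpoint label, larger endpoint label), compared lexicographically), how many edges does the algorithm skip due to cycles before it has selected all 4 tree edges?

Kruskal: consider edges lightest-first.
0–4 (5): add. Components now {0,4} {1} {2} {3}
2–4 (6): add. Components now {0,2,4} {1} {3}
3–4 (9): add. Components now {0,2,3,4} {1}
0–3 (17): skip — 0 and 3 already connected.
0–1 (22): add. Components now {0,1,2,3,4}
Edges rejected before the tree was complete: 1.

1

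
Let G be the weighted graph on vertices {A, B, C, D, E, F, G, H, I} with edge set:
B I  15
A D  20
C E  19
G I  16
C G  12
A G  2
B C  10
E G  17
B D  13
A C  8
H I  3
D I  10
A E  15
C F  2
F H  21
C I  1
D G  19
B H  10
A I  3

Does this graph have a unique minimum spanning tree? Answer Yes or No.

No

Sort edges by weight, then run Kruskal:
C I (1): add — endpoints in different components.
A G (2): add — endpoints in different components.
C F (2): add — endpoints in different components.
A I (3): add — endpoints in different components.
H I (3): add — endpoints in different components.
A C (8): skip — A and C already connected.
B C (10): add — endpoints in different components.
B H (10): skip — B and H already connected.
D I (10): add — endpoints in different components.
C G (12): skip — C and G already connected.
B D (13): skip — B and D already connected.
A E (15): add — endpoints in different components.
Non-tree edge B H has weight 10, equal to the heaviest edge on its tree cycle — swapping gives another MST of the same weight. Not unique.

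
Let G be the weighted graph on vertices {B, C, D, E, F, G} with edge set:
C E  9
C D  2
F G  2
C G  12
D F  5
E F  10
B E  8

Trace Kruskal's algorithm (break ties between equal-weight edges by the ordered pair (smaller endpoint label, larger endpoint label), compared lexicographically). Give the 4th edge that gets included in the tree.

B-E

Kruskal: consider edges lightest-first.
C D (2): add — endpoints in different components.
F G (2): add — endpoints in different components.
D F (5): add — endpoints in different components.
B E (8): add — endpoints in different components.
C E (9): add — endpoints in different components.
The 4th edge added is B E.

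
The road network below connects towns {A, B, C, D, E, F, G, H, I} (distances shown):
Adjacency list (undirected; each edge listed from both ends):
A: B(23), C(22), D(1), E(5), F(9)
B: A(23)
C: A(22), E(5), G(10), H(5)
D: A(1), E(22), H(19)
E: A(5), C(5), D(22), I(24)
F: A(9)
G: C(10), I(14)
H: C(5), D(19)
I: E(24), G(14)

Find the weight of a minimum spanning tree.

Kruskal: consider edges lightest-first.
A–D (1): add — endpoints in different components.
A–E (5): add — endpoints in different components.
C–E (5): add — endpoints in different components.
C–H (5): add — endpoints in different components.
A–F (9): add — endpoints in different components.
C–G (10): add — endpoints in different components.
G–I (14): add — endpoints in different components.
D–H (19): skip — D and H already connected.
A–C (22): skip — A and C already connected.
D–E (22): skip — D and E already connected.
A–B (23): add — endpoints in different components.
MST edges: A–D, A–E, C–E, C–H, A–F, C–G, G–I, A–B; total weight 1+5+5+5+9+10+14+23 = 72.

72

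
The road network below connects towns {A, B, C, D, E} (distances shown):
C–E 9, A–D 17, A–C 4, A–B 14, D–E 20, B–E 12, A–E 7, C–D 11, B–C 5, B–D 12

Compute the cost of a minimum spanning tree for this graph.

Grow the tree from A using Prim:
Step 1: frontier [A–C 4, A–E 7, A–B 14, A–D 17] → take A–C (4); add C.
Step 2: frontier [A–E 7, A–B 14, A–D 17, B–C 5, C–E 9, C–D 11] → take B–C (5); add B.
Step 3: frontier [A–E 7, A–D 17, B–D 12, B–E 12, C–E 9, C–D 11] → take A–E (7); add E.
Step 4: frontier [A–D 17, B–D 12, C–D 11, D–E 20] → take C–D (11); add D.
MST edges: A–C, B–C, A–E, C–D; total weight 4+5+7+11 = 27.

27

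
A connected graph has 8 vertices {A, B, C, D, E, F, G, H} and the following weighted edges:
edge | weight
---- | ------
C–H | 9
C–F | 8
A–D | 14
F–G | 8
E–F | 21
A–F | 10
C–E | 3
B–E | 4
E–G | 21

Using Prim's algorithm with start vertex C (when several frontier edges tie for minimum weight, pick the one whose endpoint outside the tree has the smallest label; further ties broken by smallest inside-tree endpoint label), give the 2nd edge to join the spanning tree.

B-E

Prim, starting at C.
Step 1: frontier [C–E 3, C–F 8, C–H 9] → take C–E (3); add E.
Step 2: frontier [C–F 8, C–H 9, B–E 4, E–F 21, E–G 21] → take B–E (4); add B.
Step 3: frontier [C–F 8, C–H 9, E–F 21, E–G 21] → take C–F (8); add F.
Step 4: frontier [C–H 9, E–G 21, F–G 8, A–F 10] → take F–G (8); add G.
Step 5: frontier [C–H 9, A–F 10] → take C–H (9); add H.
Step 6: frontier [A–F 10] → take A–F (10); add A.
Step 7: frontier [A–D 14] → take A–D (14); add D.
The 2nd edge added is B–E.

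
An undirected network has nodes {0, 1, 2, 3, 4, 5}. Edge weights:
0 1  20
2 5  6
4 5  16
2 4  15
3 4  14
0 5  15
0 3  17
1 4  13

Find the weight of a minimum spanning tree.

Prim's algorithm from 0:
Step 1: frontier [0 5 15, 0 3 17, 0 1 20] → take 0 5 (15); add 5.
Step 2: frontier [0 3 17, 0 1 20, 2 5 6, 4 5 16] → take 2 5 (6); add 2.
Step 3: frontier [0 3 17, 0 1 20, 2 4 15, 4 5 16] → take 2 4 (15); add 4.
Step 4: frontier [0 3 17, 0 1 20, 1 4 13, 3 4 14] → take 1 4 (13); add 1.
Step 5: frontier [0 3 17, 3 4 14] → take 3 4 (14); add 3.
MST edges: 0 5, 2 5, 2 4, 1 4, 3 4; total weight 15+6+15+13+14 = 63.

63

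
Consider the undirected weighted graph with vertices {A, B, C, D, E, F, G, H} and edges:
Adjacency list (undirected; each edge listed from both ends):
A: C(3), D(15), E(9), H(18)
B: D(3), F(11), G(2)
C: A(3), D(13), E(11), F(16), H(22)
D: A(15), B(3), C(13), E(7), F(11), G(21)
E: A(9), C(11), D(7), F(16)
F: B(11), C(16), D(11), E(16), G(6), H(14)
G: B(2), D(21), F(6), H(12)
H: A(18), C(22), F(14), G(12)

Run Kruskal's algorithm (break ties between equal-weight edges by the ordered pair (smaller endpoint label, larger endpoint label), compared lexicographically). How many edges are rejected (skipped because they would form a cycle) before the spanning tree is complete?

Sort edges by weight, then run Kruskal:
B—G (2): add — endpoints in different components.
A—C (3): add — endpoints in different components.
B—D (3): add — endpoints in different components.
F—G (6): add — endpoints in different components.
D—E (7): add — endpoints in different components.
A—E (9): add — endpoints in different components.
B—F (11): skip — B and F already connected.
C—E (11): skip — C and E already connected.
D—F (11): skip — D and F already connected.
G—H (12): add — endpoints in different components.
Edges rejected before the tree was complete: 3.

3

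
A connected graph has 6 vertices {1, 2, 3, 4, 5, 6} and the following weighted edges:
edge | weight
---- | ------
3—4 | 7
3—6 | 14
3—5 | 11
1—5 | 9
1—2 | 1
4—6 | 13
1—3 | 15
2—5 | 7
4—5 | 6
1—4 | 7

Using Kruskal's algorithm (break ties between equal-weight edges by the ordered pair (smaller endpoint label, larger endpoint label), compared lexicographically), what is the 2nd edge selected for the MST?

Sort edges by weight, then run Kruskal:
1—2 (1): add — endpoints in different components.
4—5 (6): add — endpoints in different components.
1—4 (7): add — endpoints in different components.
2—5 (7): skip — 2 and 5 already connected.
3—4 (7): add — endpoints in different components.
1—5 (9): skip — 1 and 5 already connected.
3—5 (11): skip — 3 and 5 already connected.
4—6 (13): add — endpoints in different components.
The 2nd edge added is 4—5.

4-5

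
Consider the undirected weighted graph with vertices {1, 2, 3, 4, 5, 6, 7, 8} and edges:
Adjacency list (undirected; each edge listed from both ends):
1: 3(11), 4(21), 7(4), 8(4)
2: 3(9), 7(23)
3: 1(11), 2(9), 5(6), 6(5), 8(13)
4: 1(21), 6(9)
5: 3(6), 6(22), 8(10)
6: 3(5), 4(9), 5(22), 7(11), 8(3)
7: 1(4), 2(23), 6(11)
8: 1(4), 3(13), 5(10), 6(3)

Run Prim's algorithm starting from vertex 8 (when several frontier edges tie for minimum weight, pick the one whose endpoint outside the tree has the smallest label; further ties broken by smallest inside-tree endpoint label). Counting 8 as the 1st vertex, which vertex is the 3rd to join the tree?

Prim's algorithm from 8:
Step 1: cheapest edge leaving the tree is 6–8 (3); add 6.
Step 2: cheapest edge leaving the tree is 1–8 (4); add 1.
Step 3: cheapest edge leaving the tree is 1–7 (4); add 7.
Step 4: cheapest edge leaving the tree is 3–6 (5); add 3.
Step 5: cheapest edge leaving the tree is 3–5 (6); add 5.
Step 6: cheapest edge leaving the tree is 2–3 (9); add 2.
Step 7: cheapest edge leaving the tree is 4–6 (9); add 4.
Vertex order: 8, 6, 1, 7, 3, 5, 2, 4. The 3rd vertex is 1.

1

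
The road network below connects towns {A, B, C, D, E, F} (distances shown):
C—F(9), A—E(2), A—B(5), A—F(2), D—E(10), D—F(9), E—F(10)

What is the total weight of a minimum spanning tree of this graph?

Prim's algorithm from F:
Step 1: frontier [A—F 2, C—F 9, D—F 9, E—F 10] → take A—F (2); add A.
Step 2: frontier [A—E 2, A—B 5, C—F 9, D—F 9, E—F 10] → take A—E (2); add E.
Step 3: frontier [A—B 5, D—E 10, C—F 9, D—F 9] → take A—B (5); add B.
Step 4: frontier [D—E 10, C—F 9, D—F 9] → take C—F (9); add C.
Step 5: frontier [D—E 10, D—F 9] → take D—F (9); add D.
MST edges: A—F, A—E, A—B, C—F, D—F; total weight 2+2+5+9+9 = 27.

27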